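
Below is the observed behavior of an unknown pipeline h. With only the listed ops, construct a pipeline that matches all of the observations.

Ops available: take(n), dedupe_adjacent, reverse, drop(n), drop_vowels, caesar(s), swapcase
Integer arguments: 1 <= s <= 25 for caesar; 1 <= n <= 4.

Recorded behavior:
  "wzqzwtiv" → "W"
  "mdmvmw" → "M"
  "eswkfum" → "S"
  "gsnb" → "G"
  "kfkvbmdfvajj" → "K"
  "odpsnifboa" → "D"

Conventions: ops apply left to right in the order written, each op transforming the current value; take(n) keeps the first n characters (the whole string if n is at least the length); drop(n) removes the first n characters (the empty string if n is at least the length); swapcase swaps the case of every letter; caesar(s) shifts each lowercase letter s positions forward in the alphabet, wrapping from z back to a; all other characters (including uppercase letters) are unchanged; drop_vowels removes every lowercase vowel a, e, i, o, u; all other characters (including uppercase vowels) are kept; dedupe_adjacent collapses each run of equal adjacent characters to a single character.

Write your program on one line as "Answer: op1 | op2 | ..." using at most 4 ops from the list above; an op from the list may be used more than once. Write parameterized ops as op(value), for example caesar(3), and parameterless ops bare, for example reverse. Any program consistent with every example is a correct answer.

take(4) | drop_vowels | swapcase | take(1)

Check, running the answer program on each example:
  "wzqzwtiv" -> "wzqz" -> "wzqz" -> "WZQZ" -> "W"
  "mdmvmw" -> "mdmv" -> "mdmv" -> "MDMV" -> "M"
  "eswkfum" -> "eswk" -> "swk" -> "SWK" -> "S"
  "gsnb" -> "gsnb" -> "gsnb" -> "GSNB" -> "G"
  "kfkvbmdfvajj" -> "kfkv" -> "kfkv" -> "KFKV" -> "K"
  "odpsnifboa" -> "odps" -> "dps" -> "DPS" -> "D"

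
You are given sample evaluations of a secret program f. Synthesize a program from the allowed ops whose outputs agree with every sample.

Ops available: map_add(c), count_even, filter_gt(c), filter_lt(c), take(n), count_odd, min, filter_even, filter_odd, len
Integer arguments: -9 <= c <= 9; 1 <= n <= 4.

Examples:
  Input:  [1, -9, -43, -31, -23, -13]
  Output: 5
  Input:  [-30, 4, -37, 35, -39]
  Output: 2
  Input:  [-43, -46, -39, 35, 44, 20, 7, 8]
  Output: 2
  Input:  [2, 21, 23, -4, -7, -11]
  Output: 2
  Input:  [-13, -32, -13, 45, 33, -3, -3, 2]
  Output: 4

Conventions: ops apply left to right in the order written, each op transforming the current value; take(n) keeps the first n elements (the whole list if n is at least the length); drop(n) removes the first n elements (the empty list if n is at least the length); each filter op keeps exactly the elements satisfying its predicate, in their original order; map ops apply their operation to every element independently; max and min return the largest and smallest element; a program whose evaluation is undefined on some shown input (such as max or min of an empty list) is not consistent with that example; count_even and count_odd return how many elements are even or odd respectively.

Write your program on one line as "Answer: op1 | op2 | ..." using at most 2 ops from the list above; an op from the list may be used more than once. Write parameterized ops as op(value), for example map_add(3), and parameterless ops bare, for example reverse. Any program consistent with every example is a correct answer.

filter_lt(-2) | count_odd

Check, running the answer program on each example:
  [1, -9, -43, -31, -23, -13] -> [-9, -43, -31, -23, -13] -> 5
  [-30, 4, -37, 35, -39] -> [-30, -37, -39] -> 2
  [-43, -46, -39, 35, 44, 20, 7, 8] -> [-43, -46, -39] -> 2
  [2, 21, 23, -4, -7, -11] -> [-4, -7, -11] -> 2
  [-13, -32, -13, 45, 33, -3, -3, 2] -> [-13, -32, -13, -3, -3] -> 4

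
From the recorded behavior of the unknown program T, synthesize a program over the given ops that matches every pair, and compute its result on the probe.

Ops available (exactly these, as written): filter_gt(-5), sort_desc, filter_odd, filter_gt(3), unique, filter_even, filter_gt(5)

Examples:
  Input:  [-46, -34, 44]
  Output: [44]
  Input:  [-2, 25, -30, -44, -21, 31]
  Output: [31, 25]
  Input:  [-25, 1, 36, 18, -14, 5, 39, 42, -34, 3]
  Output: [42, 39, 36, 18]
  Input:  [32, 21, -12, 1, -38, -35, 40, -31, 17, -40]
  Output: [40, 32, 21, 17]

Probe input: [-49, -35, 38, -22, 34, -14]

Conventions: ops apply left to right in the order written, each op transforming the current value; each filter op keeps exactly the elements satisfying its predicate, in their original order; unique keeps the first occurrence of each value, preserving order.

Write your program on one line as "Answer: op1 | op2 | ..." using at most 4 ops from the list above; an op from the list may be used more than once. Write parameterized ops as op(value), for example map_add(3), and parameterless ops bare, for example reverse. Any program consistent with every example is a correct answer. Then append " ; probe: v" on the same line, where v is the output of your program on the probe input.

sort_desc | filter_gt(-5) | filter_gt(5) ; probe: [38, 34]

Check, running the answer program on each example:
  [-46, -34, 44] -> [44, -34, -46] -> [44] -> [44]
  [-2, 25, -30, -44, -21, 31] -> [31, 25, -2, -21, -30, -44] -> [31, 25, -2] -> [31, 25]
  [-25, 1, 36, 18, -14, 5, 39, 42, -34, 3] -> [42, 39, 36, 18, 5, 3, 1, -14, -25, -34] -> [42, 39, 36, 18, 5, 3, 1] -> [42, 39, 36, 18]
  [32, 21, -12, 1, -38, -35, 40, -31, 17, -40] -> [40, 32, 21, 17, 1, -12, -31, -35, -38, -40] -> [40, 32, 21, 17, 1] -> [40, 32, 21, 17]
  probe: [-49, -35, 38, -22, 34, -14] -> [38, 34, -14, -22, -35, -49] -> [38, 34] -> [38, 34]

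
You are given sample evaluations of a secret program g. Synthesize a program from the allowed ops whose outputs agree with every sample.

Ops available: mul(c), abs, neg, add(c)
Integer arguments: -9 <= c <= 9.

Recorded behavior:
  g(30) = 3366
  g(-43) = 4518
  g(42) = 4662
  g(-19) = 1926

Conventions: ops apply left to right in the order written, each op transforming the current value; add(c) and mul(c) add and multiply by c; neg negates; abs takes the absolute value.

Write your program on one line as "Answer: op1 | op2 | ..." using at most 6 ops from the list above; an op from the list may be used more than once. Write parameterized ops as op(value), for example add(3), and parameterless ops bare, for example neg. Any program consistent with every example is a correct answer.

mul(-6) | add(-7) | abs | mul(-3) | mul(-6)

Check, running the answer program on each example:
  30 -> -180 -> -187 -> 187 -> -561 -> 3366
  -43 -> 258 -> 251 -> 251 -> -753 -> 4518
  42 -> -252 -> -259 -> 259 -> -777 -> 4662
  -19 -> 114 -> 107 -> 107 -> -321 -> 1926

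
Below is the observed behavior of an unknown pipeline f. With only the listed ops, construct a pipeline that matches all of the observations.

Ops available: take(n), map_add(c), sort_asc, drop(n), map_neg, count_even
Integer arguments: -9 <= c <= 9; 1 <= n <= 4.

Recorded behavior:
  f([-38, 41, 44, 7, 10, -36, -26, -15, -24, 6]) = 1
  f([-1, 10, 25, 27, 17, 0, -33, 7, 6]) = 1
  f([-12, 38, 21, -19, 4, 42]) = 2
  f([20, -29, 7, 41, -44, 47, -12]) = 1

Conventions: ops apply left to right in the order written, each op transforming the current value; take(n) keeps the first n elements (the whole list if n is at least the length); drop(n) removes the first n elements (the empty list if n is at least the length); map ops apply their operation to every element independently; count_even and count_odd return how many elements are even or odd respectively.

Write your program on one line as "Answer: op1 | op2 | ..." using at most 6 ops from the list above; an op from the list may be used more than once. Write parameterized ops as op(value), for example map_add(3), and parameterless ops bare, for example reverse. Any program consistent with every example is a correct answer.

map_neg | map_add(1) | map_add(7) | take(4) | take(2) | count_even

Check, running the answer program on each example:
  [-38, 41, 44, 7, 10, -36, -26, -15, -24, 6] -> [38, -41, -44, -7, -10, 36, 26, 15, 24, -6] -> [39, -40, -43, -6, -9, 37, 27, 16, 25, -5] -> [46, -33, -36, 1, -2, 44, 34, 23, 32, 2] -> [46, -33, -36, 1] -> [46, -33] -> 1
  [-1, 10, 25, 27, 17, 0, -33, 7, 6] -> [1, -10, -25, -27, -17, 0, 33, -7, -6] -> [2, -9, -24, -26, -16, 1, 34, -6, -5] -> [9, -2, -17, -19, -9, 8, 41, 1, 2] -> [9, -2, -17, -19] -> [9, -2] -> 1
  [-12, 38, 21, -19, 4, 42] -> [12, -38, -21, 19, -4, -42] -> [13, -37, -20, 20, -3, -41] -> [20, -30, -13, 27, 4, -34] -> [20, -30, -13, 27] -> [20, -30] -> 2
  [20, -29, 7, 41, -44, 47, -12] -> [-20, 29, -7, -41, 44, -47, 12] -> [-19, 30, -6, -40, 45, -46, 13] -> [-12, 37, 1, -33, 52, -39, 20] -> [-12, 37, 1, -33] -> [-12, 37] -> 1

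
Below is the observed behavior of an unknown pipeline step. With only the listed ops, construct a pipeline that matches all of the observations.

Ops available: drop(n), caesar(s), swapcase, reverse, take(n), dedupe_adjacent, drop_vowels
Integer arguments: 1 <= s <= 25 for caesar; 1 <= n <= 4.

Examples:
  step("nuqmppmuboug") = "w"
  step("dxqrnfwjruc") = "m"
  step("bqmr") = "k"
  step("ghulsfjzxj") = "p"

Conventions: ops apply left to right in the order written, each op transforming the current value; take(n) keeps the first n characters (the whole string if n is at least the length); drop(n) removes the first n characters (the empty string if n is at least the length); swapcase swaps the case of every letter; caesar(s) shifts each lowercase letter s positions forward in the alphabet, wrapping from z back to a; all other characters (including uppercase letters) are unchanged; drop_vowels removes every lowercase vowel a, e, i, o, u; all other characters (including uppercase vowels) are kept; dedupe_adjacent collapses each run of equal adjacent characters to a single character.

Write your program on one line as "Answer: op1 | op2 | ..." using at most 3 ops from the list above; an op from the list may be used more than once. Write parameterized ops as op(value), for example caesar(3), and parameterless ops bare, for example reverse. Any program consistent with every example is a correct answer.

dedupe_adjacent | take(1) | caesar(9)

Check, running the answer program on each example:
  "nuqmppmuboug" -> "nuqmpmuboug" -> "n" -> "w"
  "dxqrnfwjruc" -> "dxqrnfwjruc" -> "d" -> "m"
  "bqmr" -> "bqmr" -> "b" -> "k"
  "ghulsfjzxj" -> "ghulsfjzxj" -> "g" -> "p"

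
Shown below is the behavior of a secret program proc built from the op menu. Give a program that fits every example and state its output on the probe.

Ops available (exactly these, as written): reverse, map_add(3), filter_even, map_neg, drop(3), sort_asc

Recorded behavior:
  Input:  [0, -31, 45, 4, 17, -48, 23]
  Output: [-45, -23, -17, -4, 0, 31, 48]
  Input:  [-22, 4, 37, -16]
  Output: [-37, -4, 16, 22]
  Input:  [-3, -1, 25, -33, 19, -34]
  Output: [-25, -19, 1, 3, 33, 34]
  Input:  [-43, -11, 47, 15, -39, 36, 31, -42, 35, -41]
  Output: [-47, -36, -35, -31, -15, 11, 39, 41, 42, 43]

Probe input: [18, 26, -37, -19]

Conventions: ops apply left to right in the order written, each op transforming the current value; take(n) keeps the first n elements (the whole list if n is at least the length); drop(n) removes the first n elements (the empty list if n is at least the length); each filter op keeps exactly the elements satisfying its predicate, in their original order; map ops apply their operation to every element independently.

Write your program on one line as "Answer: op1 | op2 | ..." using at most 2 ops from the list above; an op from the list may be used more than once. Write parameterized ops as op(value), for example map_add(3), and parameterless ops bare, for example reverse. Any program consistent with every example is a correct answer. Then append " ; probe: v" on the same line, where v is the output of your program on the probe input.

map_neg | sort_asc ; probe: [-26, -18, 19, 37]

Check, running the answer program on each example:
  [0, -31, 45, 4, 17, -48, 23] -> [0, 31, -45, -4, -17, 48, -23] -> [-45, -23, -17, -4, 0, 31, 48]
  [-22, 4, 37, -16] -> [22, -4, -37, 16] -> [-37, -4, 16, 22]
  [-3, -1, 25, -33, 19, -34] -> [3, 1, -25, 33, -19, 34] -> [-25, -19, 1, 3, 33, 34]
  [-43, -11, 47, 15, -39, 36, 31, -42, 35, -41] -> [43, 11, -47, -15, 39, -36, -31, 42, -35, 41] -> [-47, -36, -35, -31, -15, 11, 39, 41, 42, 43]
  probe: [18, 26, -37, -19] -> [-18, -26, 37, 19] -> [-26, -18, 19, 37]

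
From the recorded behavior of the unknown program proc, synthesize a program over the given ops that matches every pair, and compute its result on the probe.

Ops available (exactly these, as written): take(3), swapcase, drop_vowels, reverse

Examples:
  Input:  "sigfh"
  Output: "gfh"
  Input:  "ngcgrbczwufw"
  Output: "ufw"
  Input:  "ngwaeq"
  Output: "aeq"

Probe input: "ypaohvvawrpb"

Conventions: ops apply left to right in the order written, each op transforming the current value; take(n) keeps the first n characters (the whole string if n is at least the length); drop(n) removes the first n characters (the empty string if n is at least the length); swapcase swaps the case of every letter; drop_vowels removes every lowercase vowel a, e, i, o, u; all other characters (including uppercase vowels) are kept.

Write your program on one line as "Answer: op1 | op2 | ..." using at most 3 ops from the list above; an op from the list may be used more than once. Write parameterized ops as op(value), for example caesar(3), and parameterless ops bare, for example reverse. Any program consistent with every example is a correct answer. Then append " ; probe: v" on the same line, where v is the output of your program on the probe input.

reverse | take(3) | reverse ; probe: "rpb"

Check, running the answer program on each example:
  "sigfh" -> "hfgis" -> "hfg" -> "gfh"
  "ngcgrbczwufw" -> "wfuwzcbrgcgn" -> "wfu" -> "ufw"
  "ngwaeq" -> "qeawgn" -> "qea" -> "aeq"
  probe: "ypaohvvawrpb" -> "bprwavvhoapy" -> "bpr" -> "rpb"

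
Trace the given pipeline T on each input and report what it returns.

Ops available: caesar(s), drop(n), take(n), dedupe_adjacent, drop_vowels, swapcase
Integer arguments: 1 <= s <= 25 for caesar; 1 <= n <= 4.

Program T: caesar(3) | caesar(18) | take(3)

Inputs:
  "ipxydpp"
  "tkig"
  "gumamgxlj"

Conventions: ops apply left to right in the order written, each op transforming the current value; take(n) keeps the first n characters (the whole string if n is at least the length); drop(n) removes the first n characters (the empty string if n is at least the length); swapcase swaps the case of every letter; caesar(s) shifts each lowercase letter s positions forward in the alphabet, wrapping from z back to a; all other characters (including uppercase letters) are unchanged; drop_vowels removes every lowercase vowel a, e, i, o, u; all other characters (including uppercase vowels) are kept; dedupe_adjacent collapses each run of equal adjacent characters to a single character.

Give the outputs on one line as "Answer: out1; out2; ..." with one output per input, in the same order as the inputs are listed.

Execution, op by op:
  "ipxydpp" -> "lsabgss" -> "dkstykk" -> "dks"
  "tkig" -> "wnlj" -> "ofdb" -> "ofd"
  "gumamgxlj" -> "jxpdpjaom" -> "bphvhbsge" -> "bph"

"dks"; "ofd"; "bph"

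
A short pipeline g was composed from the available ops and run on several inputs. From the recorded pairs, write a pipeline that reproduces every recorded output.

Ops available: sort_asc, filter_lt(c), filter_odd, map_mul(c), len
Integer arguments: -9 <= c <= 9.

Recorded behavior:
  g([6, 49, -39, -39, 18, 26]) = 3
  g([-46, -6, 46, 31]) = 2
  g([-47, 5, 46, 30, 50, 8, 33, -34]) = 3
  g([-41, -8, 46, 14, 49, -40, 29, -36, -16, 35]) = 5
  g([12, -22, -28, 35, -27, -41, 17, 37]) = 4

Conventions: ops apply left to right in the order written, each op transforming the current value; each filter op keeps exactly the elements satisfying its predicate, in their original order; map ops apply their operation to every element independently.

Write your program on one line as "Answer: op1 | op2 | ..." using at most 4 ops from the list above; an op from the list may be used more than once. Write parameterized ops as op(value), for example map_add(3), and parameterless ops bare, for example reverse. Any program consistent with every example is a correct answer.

filter_lt(8) | sort_asc | map_mul(7) | len

Check, running the answer program on each example:
  [6, 49, -39, -39, 18, 26] -> [6, -39, -39] -> [-39, -39, 6] -> [-273, -273, 42] -> 3
  [-46, -6, 46, 31] -> [-46, -6] -> [-46, -6] -> [-322, -42] -> 2
  [-47, 5, 46, 30, 50, 8, 33, -34] -> [-47, 5, -34] -> [-47, -34, 5] -> [-329, -238, 35] -> 3
  [-41, -8, 46, 14, 49, -40, 29, -36, -16, 35] -> [-41, -8, -40, -36, -16] -> [-41, -40, -36, -16, -8] -> [-287, -280, -252, -112, -56] -> 5
  [12, -22, -28, 35, -27, -41, 17, 37] -> [-22, -28, -27, -41] -> [-41, -28, -27, -22] -> [-287, -196, -189, -154] -> 4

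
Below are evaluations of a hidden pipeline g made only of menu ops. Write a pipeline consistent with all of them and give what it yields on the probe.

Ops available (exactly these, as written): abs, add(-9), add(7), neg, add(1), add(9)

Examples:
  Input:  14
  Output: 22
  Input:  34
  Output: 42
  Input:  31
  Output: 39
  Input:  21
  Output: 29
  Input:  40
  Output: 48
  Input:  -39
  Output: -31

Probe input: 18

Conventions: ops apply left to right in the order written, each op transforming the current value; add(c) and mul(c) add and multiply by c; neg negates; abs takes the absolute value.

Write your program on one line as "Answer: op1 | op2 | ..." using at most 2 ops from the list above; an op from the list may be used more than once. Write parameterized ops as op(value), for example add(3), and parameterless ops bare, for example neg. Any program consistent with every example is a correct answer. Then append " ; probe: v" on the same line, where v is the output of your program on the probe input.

add(7) | add(1) ; probe: 26

Check, running the answer program on each example:
  14 -> 21 -> 22
  34 -> 41 -> 42
  31 -> 38 -> 39
  21 -> 28 -> 29
  40 -> 47 -> 48
  -39 -> -32 -> -31
  probe: 18 -> 25 -> 26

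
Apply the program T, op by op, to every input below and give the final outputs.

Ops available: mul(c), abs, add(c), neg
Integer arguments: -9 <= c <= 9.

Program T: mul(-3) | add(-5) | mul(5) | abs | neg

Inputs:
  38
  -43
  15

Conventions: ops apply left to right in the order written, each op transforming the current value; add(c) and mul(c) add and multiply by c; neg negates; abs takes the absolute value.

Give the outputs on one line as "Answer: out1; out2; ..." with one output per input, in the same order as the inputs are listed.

-595; -620; -250

Execution, op by op:
  38 -> -114 -> -119 -> -595 -> 595 -> -595
  -43 -> 129 -> 124 -> 620 -> 620 -> -620
  15 -> -45 -> -50 -> -250 -> 250 -> -250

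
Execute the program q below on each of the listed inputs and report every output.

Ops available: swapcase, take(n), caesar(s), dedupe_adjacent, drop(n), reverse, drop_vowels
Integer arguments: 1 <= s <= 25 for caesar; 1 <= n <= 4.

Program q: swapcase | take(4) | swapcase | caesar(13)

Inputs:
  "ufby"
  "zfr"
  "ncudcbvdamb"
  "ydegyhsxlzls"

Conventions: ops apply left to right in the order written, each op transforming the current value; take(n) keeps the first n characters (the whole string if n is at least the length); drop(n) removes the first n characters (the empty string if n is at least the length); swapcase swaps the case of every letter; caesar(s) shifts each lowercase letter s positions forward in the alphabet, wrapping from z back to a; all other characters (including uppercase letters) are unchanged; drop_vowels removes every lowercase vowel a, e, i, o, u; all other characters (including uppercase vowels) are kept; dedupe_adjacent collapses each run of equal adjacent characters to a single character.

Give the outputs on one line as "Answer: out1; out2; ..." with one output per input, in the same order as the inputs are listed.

"hsol"; "mse"; "aphq"; "lqrt"

Execution, op by op:
  "ufby" -> "UFBY" -> "UFBY" -> "ufby" -> "hsol"
  "zfr" -> "ZFR" -> "ZFR" -> "zfr" -> "mse"
  "ncudcbvdamb" -> "NCUDCBVDAMB" -> "NCUD" -> "ncud" -> "aphq"
  "ydegyhsxlzls" -> "YDEGYHSXLZLS" -> "YDEG" -> "ydeg" -> "lqrt"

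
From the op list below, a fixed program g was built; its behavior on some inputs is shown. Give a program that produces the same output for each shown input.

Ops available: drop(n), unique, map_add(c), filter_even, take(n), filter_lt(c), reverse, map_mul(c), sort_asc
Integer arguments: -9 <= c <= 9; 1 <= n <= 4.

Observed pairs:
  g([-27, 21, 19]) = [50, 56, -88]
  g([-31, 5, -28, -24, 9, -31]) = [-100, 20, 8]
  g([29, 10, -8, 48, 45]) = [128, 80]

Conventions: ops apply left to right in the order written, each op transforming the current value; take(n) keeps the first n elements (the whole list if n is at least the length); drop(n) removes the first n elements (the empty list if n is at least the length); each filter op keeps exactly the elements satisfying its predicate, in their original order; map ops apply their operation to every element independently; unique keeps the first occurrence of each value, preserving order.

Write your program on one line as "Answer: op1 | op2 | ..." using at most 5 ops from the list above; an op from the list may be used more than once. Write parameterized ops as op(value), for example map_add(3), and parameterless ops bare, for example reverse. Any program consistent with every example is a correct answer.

map_mul(3) | reverse | map_add(-7) | filter_even | unique

Check, running the answer program on each example:
  [-27, 21, 19] -> [-81, 63, 57] -> [57, 63, -81] -> [50, 56, -88] -> [50, 56, -88] -> [50, 56, -88]
  [-31, 5, -28, -24, 9, -31] -> [-93, 15, -84, -72, 27, -93] -> [-93, 27, -72, -84, 15, -93] -> [-100, 20, -79, -91, 8, -100] -> [-100, 20, 8, -100] -> [-100, 20, 8]
  [29, 10, -8, 48, 45] -> [87, 30, -24, 144, 135] -> [135, 144, -24, 30, 87] -> [128, 137, -31, 23, 80] -> [128, 80] -> [128, 80]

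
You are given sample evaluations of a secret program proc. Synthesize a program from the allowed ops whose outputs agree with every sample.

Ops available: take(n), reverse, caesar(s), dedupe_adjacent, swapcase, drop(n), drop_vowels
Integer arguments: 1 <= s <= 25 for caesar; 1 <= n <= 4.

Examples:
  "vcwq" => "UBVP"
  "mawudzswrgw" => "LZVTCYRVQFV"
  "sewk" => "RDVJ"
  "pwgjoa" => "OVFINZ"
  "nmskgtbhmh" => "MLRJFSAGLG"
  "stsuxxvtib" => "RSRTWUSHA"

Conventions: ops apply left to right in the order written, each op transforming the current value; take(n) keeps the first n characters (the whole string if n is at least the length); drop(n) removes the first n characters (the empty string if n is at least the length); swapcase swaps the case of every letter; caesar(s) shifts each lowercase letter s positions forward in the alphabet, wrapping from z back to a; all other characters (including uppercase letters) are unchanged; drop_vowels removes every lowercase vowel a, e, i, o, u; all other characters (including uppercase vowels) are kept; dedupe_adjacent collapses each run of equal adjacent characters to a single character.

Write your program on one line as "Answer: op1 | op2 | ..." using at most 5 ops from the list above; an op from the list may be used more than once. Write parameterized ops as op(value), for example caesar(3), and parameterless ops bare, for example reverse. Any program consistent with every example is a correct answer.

dedupe_adjacent | caesar(12) | caesar(13) | swapcase

Check, running the answer program on each example:
  "vcwq" -> "vcwq" -> "hoic" -> "ubvp" -> "UBVP"
  "mawudzswrgw" -> "mawudzswrgw" -> "ymigpleidsi" -> "lzvtcyrvqfv" -> "LZVTCYRVQFV"
  "sewk" -> "sewk" -> "eqiw" -> "rdvj" -> "RDVJ"
  "pwgjoa" -> "pwgjoa" -> "bisvam" -> "ovfinz" -> "OVFINZ"
  "nmskgtbhmh" -> "nmskgtbhmh" -> "zyewsfntyt" -> "mlrjfsaglg" -> "MLRJFSAGLG"
  "stsuxxvtib" -> "stsuxvtib" -> "efegjhfun" -> "rsrtwusha" -> "RSRTWUSHA"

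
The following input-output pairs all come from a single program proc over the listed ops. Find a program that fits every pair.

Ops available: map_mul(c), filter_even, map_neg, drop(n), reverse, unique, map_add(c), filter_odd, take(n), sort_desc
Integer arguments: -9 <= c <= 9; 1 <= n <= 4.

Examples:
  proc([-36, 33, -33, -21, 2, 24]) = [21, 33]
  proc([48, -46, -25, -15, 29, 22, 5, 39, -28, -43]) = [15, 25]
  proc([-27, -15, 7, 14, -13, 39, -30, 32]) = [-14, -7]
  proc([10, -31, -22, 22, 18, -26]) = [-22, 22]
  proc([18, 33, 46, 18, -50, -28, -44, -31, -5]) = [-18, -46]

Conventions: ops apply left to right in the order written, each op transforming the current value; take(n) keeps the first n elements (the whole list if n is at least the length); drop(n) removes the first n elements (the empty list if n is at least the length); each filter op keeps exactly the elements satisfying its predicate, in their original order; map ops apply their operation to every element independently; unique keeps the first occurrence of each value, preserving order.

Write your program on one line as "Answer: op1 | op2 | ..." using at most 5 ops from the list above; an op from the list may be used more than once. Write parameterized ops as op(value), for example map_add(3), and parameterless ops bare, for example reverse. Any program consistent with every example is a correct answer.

drop(2) | take(2) | map_neg | reverse

Check, running the answer program on each example:
  [-36, 33, -33, -21, 2, 24] -> [-33, -21, 2, 24] -> [-33, -21] -> [33, 21] -> [21, 33]
  [48, -46, -25, -15, 29, 22, 5, 39, -28, -43] -> [-25, -15, 29, 22, 5, 39, -28, -43] -> [-25, -15] -> [25, 15] -> [15, 25]
  [-27, -15, 7, 14, -13, 39, -30, 32] -> [7, 14, -13, 39, -30, 32] -> [7, 14] -> [-7, -14] -> [-14, -7]
  [10, -31, -22, 22, 18, -26] -> [-22, 22, 18, -26] -> [-22, 22] -> [22, -22] -> [-22, 22]
  [18, 33, 46, 18, -50, -28, -44, -31, -5] -> [46, 18, -50, -28, -44, -31, -5] -> [46, 18] -> [-46, -18] -> [-18, -46]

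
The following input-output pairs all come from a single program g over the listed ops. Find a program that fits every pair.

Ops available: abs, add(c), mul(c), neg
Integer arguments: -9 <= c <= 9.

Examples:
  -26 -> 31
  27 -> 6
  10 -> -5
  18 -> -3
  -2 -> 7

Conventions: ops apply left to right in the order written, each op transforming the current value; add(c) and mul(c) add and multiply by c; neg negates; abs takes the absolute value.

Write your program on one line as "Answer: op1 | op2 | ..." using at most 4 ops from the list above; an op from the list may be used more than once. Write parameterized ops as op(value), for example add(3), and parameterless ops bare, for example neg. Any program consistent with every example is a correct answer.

add(-8) | add(-5) | abs | add(-8)

Check, running the answer program on each example:
  -26 -> -34 -> -39 -> 39 -> 31
  27 -> 19 -> 14 -> 14 -> 6
  10 -> 2 -> -3 -> 3 -> -5
  18 -> 10 -> 5 -> 5 -> -3
  -2 -> -10 -> -15 -> 15 -> 7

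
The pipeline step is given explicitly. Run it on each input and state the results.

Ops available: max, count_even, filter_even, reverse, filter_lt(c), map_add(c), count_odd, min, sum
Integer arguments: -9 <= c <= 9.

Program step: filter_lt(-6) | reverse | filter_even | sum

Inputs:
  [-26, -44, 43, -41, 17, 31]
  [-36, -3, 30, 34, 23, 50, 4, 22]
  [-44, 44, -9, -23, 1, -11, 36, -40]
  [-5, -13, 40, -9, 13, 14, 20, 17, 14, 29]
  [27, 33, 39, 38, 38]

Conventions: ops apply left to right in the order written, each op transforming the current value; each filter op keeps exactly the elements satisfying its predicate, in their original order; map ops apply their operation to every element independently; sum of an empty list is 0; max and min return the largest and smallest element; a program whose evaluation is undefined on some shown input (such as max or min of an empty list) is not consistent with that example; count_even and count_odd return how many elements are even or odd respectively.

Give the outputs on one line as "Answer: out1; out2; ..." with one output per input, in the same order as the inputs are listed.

Execution, op by op:
  [-26, -44, 43, -41, 17, 31] -> [-26, -44, -41] -> [-41, -44, -26] -> [-44, -26] -> -70
  [-36, -3, 30, 34, 23, 50, 4, 22] -> [-36] -> [-36] -> [-36] -> -36
  [-44, 44, -9, -23, 1, -11, 36, -40] -> [-44, -9, -23, -11, -40] -> [-40, -11, -23, -9, -44] -> [-40, -44] -> -84
  [-5, -13, 40, -9, 13, 14, 20, 17, 14, 29] -> [-13, -9] -> [-9, -13] -> [] -> 0
  [27, 33, 39, 38, 38] -> [] -> [] -> [] -> 0

-70; -36; -84; 0; 0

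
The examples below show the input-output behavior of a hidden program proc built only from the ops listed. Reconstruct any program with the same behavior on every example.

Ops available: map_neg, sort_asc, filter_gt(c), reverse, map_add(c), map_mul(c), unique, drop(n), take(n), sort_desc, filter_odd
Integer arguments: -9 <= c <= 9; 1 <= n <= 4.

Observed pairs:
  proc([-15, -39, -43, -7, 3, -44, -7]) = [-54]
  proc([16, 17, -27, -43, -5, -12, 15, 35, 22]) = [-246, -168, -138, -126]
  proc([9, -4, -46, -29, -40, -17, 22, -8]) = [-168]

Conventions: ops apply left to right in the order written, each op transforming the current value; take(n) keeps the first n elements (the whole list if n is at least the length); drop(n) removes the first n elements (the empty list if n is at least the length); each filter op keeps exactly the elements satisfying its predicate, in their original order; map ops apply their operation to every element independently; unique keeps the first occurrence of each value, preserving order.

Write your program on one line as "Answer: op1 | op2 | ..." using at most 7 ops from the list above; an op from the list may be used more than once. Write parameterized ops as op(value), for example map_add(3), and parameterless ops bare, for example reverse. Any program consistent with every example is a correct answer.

drop(1) | sort_desc | map_add(8) | map_add(-2) | filter_gt(6) | map_mul(-6)

Check, running the answer program on each example:
  [-15, -39, -43, -7, 3, -44, -7] -> [-39, -43, -7, 3, -44, -7] -> [3, -7, -7, -39, -43, -44] -> [11, 1, 1, -31, -35, -36] -> [9, -1, -1, -33, -37, -38] -> [9] -> [-54]
  [16, 17, -27, -43, -5, -12, 15, 35, 22] -> [17, -27, -43, -5, -12, 15, 35, 22] -> [35, 22, 17, 15, -5, -12, -27, -43] -> [43, 30, 25, 23, 3, -4, -19, -35] -> [41, 28, 23, 21, 1, -6, -21, -37] -> [41, 28, 23, 21] -> [-246, -168, -138, -126]
  [9, -4, -46, -29, -40, -17, 22, -8] -> [-4, -46, -29, -40, -17, 22, -8] -> [22, -4, -8, -17, -29, -40, -46] -> [30, 4, 0, -9, -21, -32, -38] -> [28, 2, -2, -11, -23, -34, -40] -> [28] -> [-168]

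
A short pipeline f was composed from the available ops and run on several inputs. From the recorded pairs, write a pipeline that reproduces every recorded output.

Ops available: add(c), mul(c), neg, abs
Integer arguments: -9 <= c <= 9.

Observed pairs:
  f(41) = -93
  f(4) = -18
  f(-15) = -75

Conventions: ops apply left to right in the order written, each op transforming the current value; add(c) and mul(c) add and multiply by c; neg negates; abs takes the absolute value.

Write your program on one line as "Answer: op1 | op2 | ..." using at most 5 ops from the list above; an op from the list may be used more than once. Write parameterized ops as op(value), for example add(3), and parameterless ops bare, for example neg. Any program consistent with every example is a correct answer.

add(-6) | add(-4) | abs | mul(-3)

Check, running the answer program on each example:
  41 -> 35 -> 31 -> 31 -> -93
  4 -> -2 -> -6 -> 6 -> -18
  -15 -> -21 -> -25 -> 25 -> -75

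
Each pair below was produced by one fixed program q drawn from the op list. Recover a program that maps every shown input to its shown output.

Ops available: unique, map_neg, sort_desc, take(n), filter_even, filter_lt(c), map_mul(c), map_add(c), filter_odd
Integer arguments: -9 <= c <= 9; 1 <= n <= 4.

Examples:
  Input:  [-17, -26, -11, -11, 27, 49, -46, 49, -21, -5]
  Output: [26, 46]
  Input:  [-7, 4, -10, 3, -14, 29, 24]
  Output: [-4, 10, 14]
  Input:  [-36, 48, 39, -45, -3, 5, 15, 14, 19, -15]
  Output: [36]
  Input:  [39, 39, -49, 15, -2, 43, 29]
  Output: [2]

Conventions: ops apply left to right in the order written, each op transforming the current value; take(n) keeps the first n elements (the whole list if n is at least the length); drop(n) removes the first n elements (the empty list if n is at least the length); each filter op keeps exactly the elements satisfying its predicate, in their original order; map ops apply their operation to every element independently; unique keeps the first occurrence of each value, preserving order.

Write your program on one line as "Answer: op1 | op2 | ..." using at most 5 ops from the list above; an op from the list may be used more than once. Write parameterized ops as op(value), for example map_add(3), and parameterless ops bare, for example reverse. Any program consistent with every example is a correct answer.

filter_lt(7) | sort_desc | map_neg | unique | filter_even

Check, running the answer program on each example:
  [-17, -26, -11, -11, 27, 49, -46, 49, -21, -5] -> [-17, -26, -11, -11, -46, -21, -5] -> [-5, -11, -11, -17, -21, -26, -46] -> [5, 11, 11, 17, 21, 26, 46] -> [5, 11, 17, 21, 26, 46] -> [26, 46]
  [-7, 4, -10, 3, -14, 29, 24] -> [-7, 4, -10, 3, -14] -> [4, 3, -7, -10, -14] -> [-4, -3, 7, 10, 14] -> [-4, -3, 7, 10, 14] -> [-4, 10, 14]
  [-36, 48, 39, -45, -3, 5, 15, 14, 19, -15] -> [-36, -45, -3, 5, -15] -> [5, -3, -15, -36, -45] -> [-5, 3, 15, 36, 45] -> [-5, 3, 15, 36, 45] -> [36]
  [39, 39, -49, 15, -2, 43, 29] -> [-49, -2] -> [-2, -49] -> [2, 49] -> [2, 49] -> [2]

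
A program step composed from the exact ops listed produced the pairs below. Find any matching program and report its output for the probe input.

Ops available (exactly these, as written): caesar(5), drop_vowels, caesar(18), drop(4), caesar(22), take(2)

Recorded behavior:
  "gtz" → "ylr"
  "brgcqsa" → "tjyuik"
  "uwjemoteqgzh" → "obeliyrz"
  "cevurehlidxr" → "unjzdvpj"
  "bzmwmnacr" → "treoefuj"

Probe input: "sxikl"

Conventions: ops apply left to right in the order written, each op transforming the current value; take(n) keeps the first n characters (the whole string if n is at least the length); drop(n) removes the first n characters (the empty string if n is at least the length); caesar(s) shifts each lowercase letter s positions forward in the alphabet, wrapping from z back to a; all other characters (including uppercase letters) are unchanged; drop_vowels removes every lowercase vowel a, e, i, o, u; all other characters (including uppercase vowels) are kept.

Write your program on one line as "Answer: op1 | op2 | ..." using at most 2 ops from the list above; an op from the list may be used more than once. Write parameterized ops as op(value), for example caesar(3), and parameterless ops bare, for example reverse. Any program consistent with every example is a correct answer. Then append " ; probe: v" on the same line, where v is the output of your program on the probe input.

drop_vowels | caesar(18) ; probe: "kpcd"

Check, running the answer program on each example:
  "gtz" -> "gtz" -> "ylr"
  "brgcqsa" -> "brgcqs" -> "tjyuik"
  "uwjemoteqgzh" -> "wjmtqgzh" -> "obeliyrz"
  "cevurehlidxr" -> "cvrhldxr" -> "unjzdvpj"
  "bzmwmnacr" -> "bzmwmncr" -> "treoefuj"
  probe: "sxikl" -> "sxkl" -> "kpcd"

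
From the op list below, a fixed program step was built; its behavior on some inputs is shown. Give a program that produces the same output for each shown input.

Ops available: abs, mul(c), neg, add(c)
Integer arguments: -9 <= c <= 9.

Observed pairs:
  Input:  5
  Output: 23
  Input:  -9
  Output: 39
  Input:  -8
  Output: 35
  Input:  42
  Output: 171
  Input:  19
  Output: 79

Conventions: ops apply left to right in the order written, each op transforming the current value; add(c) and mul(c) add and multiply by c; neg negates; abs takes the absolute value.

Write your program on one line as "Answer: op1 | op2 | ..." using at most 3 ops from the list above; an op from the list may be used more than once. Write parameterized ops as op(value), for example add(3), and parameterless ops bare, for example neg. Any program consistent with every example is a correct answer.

mul(4) | abs | add(3)

Check, running the answer program on each example:
  5 -> 20 -> 20 -> 23
  -9 -> -36 -> 36 -> 39
  -8 -> -32 -> 32 -> 35
  42 -> 168 -> 168 -> 171
  19 -> 76 -> 76 -> 79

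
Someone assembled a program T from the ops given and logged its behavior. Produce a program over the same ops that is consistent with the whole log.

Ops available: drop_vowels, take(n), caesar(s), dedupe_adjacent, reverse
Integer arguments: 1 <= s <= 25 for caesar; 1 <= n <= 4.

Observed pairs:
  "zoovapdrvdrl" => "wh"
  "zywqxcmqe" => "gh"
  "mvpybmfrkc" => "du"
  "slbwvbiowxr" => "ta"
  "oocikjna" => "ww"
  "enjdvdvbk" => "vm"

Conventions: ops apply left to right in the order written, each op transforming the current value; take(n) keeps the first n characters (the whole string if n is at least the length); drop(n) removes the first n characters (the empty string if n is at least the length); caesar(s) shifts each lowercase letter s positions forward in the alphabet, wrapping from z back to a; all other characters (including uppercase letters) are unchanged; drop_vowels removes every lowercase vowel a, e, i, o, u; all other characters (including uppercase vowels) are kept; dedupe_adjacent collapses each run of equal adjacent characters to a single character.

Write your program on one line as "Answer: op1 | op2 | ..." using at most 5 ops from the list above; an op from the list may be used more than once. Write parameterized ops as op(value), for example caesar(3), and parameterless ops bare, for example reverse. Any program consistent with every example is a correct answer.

take(2) | caesar(25) | caesar(9) | reverse

Check, running the answer program on each example:
  "zoovapdrvdrl" -> "zo" -> "yn" -> "hw" -> "wh"
  "zywqxcmqe" -> "zy" -> "yx" -> "hg" -> "gh"
  "mvpybmfrkc" -> "mv" -> "lu" -> "ud" -> "du"
  "slbwvbiowxr" -> "sl" -> "rk" -> "at" -> "ta"
  "oocikjna" -> "oo" -> "nn" -> "ww" -> "ww"
  "enjdvdvbk" -> "en" -> "dm" -> "mv" -> "vm"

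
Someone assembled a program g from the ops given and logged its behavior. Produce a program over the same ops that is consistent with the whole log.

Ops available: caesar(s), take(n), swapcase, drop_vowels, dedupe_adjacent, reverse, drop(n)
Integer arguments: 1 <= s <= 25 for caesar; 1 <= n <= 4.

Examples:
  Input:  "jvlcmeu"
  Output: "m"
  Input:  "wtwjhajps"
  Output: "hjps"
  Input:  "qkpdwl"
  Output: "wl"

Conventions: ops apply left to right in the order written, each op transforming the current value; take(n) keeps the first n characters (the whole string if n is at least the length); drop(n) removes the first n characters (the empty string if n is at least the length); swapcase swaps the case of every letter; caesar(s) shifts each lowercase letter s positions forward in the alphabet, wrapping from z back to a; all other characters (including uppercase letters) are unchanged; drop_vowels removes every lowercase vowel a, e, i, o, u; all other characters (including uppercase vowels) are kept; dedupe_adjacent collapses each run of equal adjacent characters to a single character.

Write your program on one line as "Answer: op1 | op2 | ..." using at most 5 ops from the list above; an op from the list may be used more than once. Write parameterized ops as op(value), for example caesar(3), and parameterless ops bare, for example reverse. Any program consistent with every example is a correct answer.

drop_vowels | swapcase | drop(4) | swapcase

Check, running the answer program on each example:
  "jvlcmeu" -> "jvlcm" -> "JVLCM" -> "M" -> "m"
  "wtwjhajps" -> "wtwjhjps" -> "WTWJHJPS" -> "HJPS" -> "hjps"
  "qkpdwl" -> "qkpdwl" -> "QKPDWL" -> "WL" -> "wl"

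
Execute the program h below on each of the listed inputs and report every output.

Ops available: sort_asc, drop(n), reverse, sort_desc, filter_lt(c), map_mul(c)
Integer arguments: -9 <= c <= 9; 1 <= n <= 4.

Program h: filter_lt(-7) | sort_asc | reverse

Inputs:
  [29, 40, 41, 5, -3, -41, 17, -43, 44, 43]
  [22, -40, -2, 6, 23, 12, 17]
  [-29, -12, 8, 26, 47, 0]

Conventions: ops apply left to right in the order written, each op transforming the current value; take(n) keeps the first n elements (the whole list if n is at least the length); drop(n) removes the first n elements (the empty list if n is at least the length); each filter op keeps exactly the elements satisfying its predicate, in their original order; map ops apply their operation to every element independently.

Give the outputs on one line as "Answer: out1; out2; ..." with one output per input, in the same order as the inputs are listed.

Execution, op by op:
  [29, 40, 41, 5, -3, -41, 17, -43, 44, 43] -> [-41, -43] -> [-43, -41] -> [-41, -43]
  [22, -40, -2, 6, 23, 12, 17] -> [-40] -> [-40] -> [-40]
  [-29, -12, 8, 26, 47, 0] -> [-29, -12] -> [-29, -12] -> [-12, -29]

[-41, -43]; [-40]; [-12, -29]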